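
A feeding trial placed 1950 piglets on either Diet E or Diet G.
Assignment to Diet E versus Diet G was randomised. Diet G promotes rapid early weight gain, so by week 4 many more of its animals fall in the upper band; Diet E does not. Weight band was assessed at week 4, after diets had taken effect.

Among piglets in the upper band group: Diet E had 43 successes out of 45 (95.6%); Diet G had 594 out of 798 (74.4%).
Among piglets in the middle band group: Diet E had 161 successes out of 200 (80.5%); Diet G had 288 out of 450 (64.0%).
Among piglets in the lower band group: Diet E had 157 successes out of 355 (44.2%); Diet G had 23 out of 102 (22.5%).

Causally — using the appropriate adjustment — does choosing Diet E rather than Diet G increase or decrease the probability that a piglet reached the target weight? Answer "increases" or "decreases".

The week-4 weight band-specific comparison favours Diet E throughout, but the pooled figures favour Diet G. The question is whether to condition on week-4 weight band.
The distribution of week-4 weight band is itself part of what the diet does — it is an intermediate outcome. Holding it fixed would remove that part of the effect; the total effect is the pooled difference.
Pooled: Diet E 60.2% vs Diet G 67.0%; Diet G is higher overall.

decreases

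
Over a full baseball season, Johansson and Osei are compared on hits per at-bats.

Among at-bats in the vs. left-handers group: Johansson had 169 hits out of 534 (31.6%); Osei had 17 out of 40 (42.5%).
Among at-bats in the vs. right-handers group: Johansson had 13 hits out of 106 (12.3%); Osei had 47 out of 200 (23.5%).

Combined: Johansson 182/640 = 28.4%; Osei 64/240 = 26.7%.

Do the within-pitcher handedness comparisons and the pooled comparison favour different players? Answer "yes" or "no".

Within each pitcher handedness level (vs. left-handers 31.6% vs 42.5%; vs. right-handers 12.3% vs 23.5%), Osei has the higher rate every time. Pooled: 28.4% vs 26.7% — Johansson has the higher rate overall. The two comparisons disagree.

yes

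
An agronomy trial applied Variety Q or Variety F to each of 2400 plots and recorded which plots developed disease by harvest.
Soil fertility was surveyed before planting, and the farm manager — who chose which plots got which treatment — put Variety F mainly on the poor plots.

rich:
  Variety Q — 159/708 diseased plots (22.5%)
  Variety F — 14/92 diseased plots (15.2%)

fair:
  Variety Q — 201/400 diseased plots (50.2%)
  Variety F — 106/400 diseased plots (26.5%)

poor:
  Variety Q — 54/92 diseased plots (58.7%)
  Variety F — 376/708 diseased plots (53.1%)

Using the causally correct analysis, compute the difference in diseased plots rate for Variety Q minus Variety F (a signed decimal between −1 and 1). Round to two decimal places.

+0.12

Nothing the variety does changes soil fertility; the imbalance is an allocation artefact. With soil fertility also predicting the outcome, the pooled figure is confounded, and the within-stratum comparison is the causal one.
Adjusting over the population distribution of soil fertility: 0.333·(0.225−0.152) + 0.333·(0.502−0.265) + 0.333·(0.587−0.531) = +0.122.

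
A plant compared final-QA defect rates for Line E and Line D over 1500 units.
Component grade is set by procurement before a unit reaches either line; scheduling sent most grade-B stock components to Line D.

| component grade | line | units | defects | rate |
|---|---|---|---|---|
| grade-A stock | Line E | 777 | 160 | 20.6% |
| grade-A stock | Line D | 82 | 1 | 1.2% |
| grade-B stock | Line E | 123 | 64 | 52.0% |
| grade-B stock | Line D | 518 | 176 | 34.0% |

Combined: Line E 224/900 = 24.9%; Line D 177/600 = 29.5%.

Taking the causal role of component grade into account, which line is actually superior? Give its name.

Line D

Within every component grade level Line D has the lower rate, yet pooled Line E does — Simpson's reversal.
Component grade is set before the line has any effect — it is not caused by the line — and it independently drives the outcome. That makes it a confounder, so the causal comparison is within component grade levels.
Within each level — grade-A stock: 20.6% vs 1.2%; grade-B stock: 52.0% vs 34.0% — Line D is lower every time.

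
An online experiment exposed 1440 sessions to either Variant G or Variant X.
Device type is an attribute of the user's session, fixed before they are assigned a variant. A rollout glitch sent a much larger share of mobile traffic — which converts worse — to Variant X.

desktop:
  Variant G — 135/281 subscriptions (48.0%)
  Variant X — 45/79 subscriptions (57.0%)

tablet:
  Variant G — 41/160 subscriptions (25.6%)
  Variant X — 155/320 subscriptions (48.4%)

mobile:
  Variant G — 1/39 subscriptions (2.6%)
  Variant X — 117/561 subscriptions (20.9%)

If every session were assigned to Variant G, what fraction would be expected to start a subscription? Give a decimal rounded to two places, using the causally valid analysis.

0.22

Nothing the variant does changes device type; the imbalance is an allocation artefact. With device type also predicting the outcome, the pooled figure is confounded, and the within-stratum comparison is the causal one.
Standardising Variant G to the population device type mix: 0.250·135/281 + 0.333·41/160 + 0.417·1/39 = 0.216.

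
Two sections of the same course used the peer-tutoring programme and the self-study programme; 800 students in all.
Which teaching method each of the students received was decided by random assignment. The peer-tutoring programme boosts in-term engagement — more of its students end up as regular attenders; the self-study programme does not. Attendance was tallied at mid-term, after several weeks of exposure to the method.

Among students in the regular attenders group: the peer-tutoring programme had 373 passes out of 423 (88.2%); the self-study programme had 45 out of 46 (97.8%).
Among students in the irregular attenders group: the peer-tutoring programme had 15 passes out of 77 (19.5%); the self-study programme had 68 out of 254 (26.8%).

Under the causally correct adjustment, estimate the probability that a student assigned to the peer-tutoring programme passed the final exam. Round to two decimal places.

0.78

Mid-term attendance is recorded after the teaching method and is itself shifted by it — it sits on the causal path from teaching method to outcome. Conditioning on a mediator would strip out part of the effect we want; the pooled comparison gives the total causal effect.
So P(outcome | do(the peer-tutoring programme)) is just the pooled rate for the peer-tutoring programme: 388/500 = 0.776.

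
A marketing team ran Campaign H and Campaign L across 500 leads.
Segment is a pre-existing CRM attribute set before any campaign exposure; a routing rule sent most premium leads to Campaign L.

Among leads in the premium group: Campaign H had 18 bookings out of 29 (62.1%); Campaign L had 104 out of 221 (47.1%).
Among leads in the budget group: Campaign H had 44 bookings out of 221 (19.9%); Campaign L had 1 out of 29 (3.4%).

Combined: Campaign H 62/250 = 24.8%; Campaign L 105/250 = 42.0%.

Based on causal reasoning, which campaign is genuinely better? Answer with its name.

Campaign H is higher inside every customer segment stratum but Campaign L is higher in aggregate. Whether to stratify depends on how customer segment relates to the campaign.
Nothing the campaign does changes customer segment; the imbalance is an allocation artefact. With customer segment also predicting the outcome, the pooled figure is confounded, and the within-stratum comparison is the causal one.
Within each level — premium: 62.1% vs 47.1%; budget: 19.9% vs 3.4% — Campaign H is higher every time.

Campaign H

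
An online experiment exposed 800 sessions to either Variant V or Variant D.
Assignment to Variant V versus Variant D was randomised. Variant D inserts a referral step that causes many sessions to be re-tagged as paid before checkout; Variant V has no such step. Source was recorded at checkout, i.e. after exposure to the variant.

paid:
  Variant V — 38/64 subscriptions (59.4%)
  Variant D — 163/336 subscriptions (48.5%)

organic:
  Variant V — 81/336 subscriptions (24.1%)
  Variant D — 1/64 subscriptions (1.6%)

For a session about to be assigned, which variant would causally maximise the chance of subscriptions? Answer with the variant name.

Variant D

The stratified and pooled comparisons disagree (Variant V wins within each traffic source; Variant D wins overall), so the answer turns on the causal role of traffic source.
Traffic source here is a post-treatment variable shaped by the variant; conditioning on it would introduce bias rather than remove it. The overall comparison is the causal one.
Pooled: Variant V 29.8% vs Variant D 41.0%; Variant D is higher overall.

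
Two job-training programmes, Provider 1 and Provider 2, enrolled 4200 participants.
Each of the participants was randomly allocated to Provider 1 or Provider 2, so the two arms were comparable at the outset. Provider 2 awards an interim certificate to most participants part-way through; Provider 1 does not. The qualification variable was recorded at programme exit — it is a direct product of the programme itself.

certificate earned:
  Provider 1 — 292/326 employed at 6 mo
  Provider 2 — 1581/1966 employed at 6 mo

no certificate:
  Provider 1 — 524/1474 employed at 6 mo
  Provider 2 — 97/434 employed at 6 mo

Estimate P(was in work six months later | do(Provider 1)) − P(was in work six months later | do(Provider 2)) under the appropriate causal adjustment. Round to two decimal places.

-0.25

The stratified and pooled comparisons disagree (Provider 1 wins within each qualification attained during the programme; Provider 2 wins overall), so the answer turns on the causal role of qualification attained during the programme.
Qualification attained during the programme is recorded after the programme and is itself shifted by it — it sits on the causal path from programme to outcome. Conditioning on a mediator would strip out part of the effect we want; the pooled comparison gives the total causal effect.
The causal difference is the pooled difference: 0.453 − 0.699 = -0.246.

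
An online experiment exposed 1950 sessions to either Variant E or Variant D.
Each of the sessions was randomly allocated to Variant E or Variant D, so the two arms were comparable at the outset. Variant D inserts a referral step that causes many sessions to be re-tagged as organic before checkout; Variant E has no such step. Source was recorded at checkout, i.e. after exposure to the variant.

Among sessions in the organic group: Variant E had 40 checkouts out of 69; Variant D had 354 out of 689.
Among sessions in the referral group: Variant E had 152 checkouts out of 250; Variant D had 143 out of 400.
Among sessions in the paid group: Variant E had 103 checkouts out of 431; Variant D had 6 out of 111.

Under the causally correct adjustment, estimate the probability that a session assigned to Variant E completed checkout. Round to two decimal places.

Traffic source is recorded after the variant and is itself shifted by it — it sits on the causal path from variant to outcome. Conditioning on a mediator would strip out part of the effect we want; the pooled comparison gives the total causal effect.
So P(outcome | do(Variant E)) is just the pooled rate for Variant E: 295/750 = 0.393.

0.39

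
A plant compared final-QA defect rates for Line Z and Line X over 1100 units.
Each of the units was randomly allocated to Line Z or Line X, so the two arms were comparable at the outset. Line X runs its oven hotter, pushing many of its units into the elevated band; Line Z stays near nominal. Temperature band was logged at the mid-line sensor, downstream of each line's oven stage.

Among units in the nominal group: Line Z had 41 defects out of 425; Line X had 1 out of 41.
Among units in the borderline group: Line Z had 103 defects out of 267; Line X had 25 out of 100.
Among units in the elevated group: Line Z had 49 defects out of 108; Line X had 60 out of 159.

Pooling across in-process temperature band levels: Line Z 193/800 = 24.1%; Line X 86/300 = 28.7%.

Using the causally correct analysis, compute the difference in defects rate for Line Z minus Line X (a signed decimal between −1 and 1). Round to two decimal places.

In-process temperature band lies on the pathway line → in-process temperature band → outcome, so adjusting for it blocks the indirect effect. For the total causal effect of line, use the unadjusted pooled rates.
The causal difference is the pooled difference: 0.241 − 0.287 = -0.045.

-0.05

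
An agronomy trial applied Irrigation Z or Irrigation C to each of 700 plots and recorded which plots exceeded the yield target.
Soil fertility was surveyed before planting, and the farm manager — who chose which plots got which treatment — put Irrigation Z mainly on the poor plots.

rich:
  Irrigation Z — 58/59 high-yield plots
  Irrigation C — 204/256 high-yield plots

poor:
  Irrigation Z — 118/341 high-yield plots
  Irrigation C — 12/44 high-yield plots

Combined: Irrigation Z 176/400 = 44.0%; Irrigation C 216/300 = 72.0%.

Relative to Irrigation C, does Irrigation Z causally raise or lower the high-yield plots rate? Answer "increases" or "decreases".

Irrigation Z is higher inside every soil fertility stratum but Irrigation C is higher in aggregate. Whether to stratify depends on how soil fertility relates to the irrigation.
Nothing the irrigation does changes soil fertility; the imbalance is an allocation artefact. With soil fertility also predicting the outcome, the pooled figure is confounded, and the within-stratum comparison is the causal one.
Within each level — rich: 98.3% vs 79.7%; poor: 34.6% vs 27.3% — Irrigation Z is higher every time.

increases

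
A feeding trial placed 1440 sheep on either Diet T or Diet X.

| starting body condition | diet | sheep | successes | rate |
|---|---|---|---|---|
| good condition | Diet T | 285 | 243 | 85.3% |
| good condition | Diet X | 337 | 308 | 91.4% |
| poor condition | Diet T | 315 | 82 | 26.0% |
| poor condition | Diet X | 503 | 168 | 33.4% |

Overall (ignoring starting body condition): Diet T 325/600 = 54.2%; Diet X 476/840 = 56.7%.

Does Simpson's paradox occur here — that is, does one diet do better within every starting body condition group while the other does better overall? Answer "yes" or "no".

Within each starting body condition level (good condition 85.3% vs 91.4%; poor condition 26.0% vs 33.4%), Diet X has the higher rate every time. Pooled: 54.2% vs 56.7% — Diet X has the higher rate overall. They agree.

no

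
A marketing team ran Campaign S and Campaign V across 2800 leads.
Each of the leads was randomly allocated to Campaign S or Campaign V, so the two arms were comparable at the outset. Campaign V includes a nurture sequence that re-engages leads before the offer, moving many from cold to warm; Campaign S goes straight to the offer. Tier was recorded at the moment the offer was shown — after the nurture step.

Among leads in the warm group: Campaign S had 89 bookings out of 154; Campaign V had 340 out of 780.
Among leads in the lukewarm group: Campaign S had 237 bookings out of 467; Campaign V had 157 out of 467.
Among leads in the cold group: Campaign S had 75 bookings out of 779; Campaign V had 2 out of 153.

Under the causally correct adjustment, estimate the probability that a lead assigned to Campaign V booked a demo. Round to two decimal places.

The stratified and pooled comparisons disagree (Campaign S wins within each engagement tier; Campaign V wins overall), so the answer turns on the causal role of engagement tier.
Stratifying would compare campaigns among leads the campaigns themselves sorted into engagement tier groups — a form of selection on an intermediate. The unconditioned pooled rates give the total causal effect.
So P(outcome | do(Campaign V)) is just the pooled rate for Campaign V: 499/1400 = 0.356.

0.36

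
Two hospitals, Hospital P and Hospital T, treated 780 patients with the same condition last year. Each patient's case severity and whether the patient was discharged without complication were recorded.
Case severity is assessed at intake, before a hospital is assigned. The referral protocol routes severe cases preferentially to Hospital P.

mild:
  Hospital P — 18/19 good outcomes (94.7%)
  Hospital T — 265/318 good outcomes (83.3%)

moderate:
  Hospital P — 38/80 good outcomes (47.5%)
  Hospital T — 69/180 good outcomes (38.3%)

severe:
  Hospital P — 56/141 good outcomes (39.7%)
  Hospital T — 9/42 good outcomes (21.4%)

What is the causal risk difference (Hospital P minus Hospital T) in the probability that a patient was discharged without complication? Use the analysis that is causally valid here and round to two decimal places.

Case severity satisfies the back-door criterion: it is not a descendant of the hospital, and it blocks the spurious path from hospital to outcome. Adjusting for it (i.e., using the within-case severity rates) gives the causal effect.
Adjusting over the population distribution of case severity: 0.432·(0.947−0.833) + 0.333·(0.475−0.383) + 0.235·(0.397−0.214) = +0.123.

+0.12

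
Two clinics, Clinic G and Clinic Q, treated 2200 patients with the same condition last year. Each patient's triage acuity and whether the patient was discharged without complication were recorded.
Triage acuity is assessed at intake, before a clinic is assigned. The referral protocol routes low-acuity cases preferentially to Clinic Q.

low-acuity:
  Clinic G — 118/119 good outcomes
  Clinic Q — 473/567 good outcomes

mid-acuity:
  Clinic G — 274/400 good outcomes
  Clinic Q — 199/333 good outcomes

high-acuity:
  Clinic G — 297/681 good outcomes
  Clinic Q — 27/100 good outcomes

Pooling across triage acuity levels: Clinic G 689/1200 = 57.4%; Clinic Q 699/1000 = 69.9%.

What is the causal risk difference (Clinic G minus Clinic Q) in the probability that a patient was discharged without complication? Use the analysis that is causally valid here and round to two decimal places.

+0.14

Nothing the clinic does changes triage acuity; the imbalance is an allocation artefact. With triage acuity also predicting the outcome, the pooled figure is confounded, and the within-stratum comparison is the causal one.
Adjusting over the population distribution of triage acuity: 0.312·(0.992−0.834) + 0.333·(0.685−0.598) + 0.355·(0.436−0.270) = +0.137.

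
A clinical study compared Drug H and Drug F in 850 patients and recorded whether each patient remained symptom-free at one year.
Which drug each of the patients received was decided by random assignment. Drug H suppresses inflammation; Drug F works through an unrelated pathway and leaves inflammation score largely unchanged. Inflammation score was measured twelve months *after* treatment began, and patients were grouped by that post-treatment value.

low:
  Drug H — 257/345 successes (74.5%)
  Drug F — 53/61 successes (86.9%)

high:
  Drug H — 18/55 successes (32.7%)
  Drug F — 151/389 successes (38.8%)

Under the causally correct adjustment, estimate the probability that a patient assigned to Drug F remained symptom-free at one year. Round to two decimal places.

The distribution of inflammation score is itself part of what the drug does — it is an intermediate outcome. Holding it fixed would remove that part of the effect; the total effect is the pooled difference.
So P(outcome | do(Drug F)) is just the pooled rate for Drug F: 204/450 = 0.453.

0.45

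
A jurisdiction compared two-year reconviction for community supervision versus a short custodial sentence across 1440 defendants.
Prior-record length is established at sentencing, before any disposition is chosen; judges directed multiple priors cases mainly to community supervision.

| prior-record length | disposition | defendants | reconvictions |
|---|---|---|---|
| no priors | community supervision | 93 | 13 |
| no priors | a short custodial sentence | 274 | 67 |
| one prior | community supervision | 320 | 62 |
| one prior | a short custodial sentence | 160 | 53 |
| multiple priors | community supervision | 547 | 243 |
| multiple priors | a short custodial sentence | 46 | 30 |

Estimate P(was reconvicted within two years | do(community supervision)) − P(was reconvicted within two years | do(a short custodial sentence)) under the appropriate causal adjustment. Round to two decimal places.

-0.16

The prior-record length-specific comparison favours community supervision throughout, but the pooled figures favour a short custodial sentence. The question is whether to condition on prior-record length.
Prior-record length differs across dispositions for reasons unrelated to any effect of the disposition itself, and it separately predicts the outcome — a classic confounder. We must compare within prior-record length levels.
Adjusting over the population distribution of prior-record length: 0.255·(0.140−0.245) + 0.333·(0.194−0.331) + 0.412·(0.444−0.652) = -0.158.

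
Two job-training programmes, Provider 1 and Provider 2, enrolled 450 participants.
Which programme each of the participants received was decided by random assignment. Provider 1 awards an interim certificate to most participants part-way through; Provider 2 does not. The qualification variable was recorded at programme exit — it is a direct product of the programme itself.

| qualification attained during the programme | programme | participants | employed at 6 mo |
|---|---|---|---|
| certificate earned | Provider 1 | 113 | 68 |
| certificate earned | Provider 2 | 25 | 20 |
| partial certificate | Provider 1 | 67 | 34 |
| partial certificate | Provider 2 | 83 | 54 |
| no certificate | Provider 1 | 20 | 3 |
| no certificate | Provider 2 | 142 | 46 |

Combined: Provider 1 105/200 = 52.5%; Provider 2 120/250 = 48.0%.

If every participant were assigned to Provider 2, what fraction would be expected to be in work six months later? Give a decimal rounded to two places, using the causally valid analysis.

The stratified and pooled comparisons disagree (Provider 2 wins within each qualification attained during the programme; Provider 1 wins overall), so the answer turns on the causal role of qualification attained during the programme.
Qualification attained during the programme is downstream of the programme. One should not condition on a consequence of treatment, so the overall rates are the right comparison.
So P(outcome | do(Provider 2)) is just the pooled rate for Provider 2: 120/250 = 0.480.

0.48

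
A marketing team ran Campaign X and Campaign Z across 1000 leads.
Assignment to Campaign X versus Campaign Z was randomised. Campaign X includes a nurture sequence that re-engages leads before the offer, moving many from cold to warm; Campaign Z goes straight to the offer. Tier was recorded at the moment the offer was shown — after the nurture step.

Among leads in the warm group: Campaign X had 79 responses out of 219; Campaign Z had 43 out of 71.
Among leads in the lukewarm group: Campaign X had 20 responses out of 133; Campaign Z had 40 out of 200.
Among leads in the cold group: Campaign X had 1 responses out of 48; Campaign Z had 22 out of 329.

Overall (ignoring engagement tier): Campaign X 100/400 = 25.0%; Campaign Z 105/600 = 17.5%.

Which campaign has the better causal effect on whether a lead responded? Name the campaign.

Campaign X

The engagement tier-specific comparison favours Campaign Z throughout, but the pooled figures favour Campaign X. The question is whether to condition on engagement tier.
Engagement tier is downstream of the campaign. One should not condition on a consequence of treatment, so the overall rates are the right comparison.
Pooled: Campaign X 25.0% vs Campaign Z 17.5%; Campaign X is higher overall.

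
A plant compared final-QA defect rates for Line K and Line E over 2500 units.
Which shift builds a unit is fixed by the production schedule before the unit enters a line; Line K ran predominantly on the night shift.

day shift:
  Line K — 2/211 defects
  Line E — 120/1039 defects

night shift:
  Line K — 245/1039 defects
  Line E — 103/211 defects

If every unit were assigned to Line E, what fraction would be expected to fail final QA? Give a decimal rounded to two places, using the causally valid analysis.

Shift is set before the line has any effect — it is not caused by the line — and it independently drives the outcome. That makes it a confounder, so the causal comparison is within shift levels.
Standardising Line E to the population shift mix: 0.500·120/1039 + 0.500·103/211 = 0.302.

0.30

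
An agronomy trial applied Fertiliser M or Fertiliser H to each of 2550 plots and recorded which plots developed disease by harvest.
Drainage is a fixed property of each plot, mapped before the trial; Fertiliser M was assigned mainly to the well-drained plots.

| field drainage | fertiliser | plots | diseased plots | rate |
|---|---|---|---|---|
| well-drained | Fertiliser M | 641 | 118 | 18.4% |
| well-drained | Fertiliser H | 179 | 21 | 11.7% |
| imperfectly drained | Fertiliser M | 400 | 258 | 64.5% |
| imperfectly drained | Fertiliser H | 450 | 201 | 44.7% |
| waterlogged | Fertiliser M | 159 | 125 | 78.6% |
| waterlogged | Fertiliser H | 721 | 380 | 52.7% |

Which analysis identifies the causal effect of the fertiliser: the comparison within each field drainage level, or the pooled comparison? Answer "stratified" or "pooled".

Field drainage satisfies the back-door criterion: it is not a descendant of the fertiliser, and it blocks the spurious path from fertiliser to outcome. Adjusting for it (i.e., using the within-field drainage rates) gives the causal effect.
Within each level — well-drained: 18.4% vs 11.7%; imperfectly drained: 64.5% vs 44.7%; waterlogged: 78.6% vs 52.7% — Fertiliser H is lower every time.

stratified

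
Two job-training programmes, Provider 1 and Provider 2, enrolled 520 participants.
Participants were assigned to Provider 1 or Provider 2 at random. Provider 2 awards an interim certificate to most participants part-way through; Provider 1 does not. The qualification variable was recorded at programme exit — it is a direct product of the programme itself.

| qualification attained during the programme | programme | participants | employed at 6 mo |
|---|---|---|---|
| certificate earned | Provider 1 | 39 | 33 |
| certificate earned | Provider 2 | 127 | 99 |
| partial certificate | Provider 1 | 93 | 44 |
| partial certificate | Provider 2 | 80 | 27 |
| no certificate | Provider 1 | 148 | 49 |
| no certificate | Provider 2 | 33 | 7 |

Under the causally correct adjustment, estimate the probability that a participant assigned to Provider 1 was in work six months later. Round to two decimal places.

Qualification attained during the programme here is a post-treatment variable shaped by the programme; conditioning on it would introduce bias rather than remove it. The overall comparison is the causal one.
So P(outcome | do(Provider 1)) is just the pooled rate for Provider 1: 126/280 = 0.450.

0.45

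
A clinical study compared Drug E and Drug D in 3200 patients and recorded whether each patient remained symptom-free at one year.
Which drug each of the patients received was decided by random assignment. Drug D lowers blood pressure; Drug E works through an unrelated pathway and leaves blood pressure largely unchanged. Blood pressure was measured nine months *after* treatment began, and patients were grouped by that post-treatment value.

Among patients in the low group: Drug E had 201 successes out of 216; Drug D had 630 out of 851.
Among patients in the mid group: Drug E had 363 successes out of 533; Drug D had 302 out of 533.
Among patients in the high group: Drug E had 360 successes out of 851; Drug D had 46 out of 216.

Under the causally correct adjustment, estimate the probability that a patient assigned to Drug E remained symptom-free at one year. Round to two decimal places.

The blood pressure-specific comparison favours Drug E throughout, but the pooled figures favour Drug D. The question is whether to condition on blood pressure.
Blood pressure is recorded after the drug and is itself shifted by it — it sits on the causal path from drug to outcome. Conditioning on a mediator would strip out part of the effect we want; the pooled comparison gives the total causal effect.
So P(outcome | do(Drug E)) is just the pooled rate for Drug E: 924/1600 = 0.578.

0.58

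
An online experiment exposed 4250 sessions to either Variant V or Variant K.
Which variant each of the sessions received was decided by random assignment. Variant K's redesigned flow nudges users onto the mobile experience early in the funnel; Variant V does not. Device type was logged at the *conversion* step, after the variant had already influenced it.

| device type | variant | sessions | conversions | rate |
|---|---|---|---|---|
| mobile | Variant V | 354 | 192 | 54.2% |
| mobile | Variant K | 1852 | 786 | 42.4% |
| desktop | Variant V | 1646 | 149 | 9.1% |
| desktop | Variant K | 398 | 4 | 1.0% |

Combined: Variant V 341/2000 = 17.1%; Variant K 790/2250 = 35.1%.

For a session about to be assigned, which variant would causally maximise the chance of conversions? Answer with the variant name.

The device type-specific comparison favours Variant V throughout, but the pooled figures favour Variant K. The question is whether to condition on device type.
Because the variant influences device type, device type is a post-treatment mediator, not a confounder. Stratifying on it would bias the estimate; the causal effect is the crude pooled difference.
Pooled: Variant V 17.1% vs Variant K 35.1%; Variant K is higher overall.

Variant K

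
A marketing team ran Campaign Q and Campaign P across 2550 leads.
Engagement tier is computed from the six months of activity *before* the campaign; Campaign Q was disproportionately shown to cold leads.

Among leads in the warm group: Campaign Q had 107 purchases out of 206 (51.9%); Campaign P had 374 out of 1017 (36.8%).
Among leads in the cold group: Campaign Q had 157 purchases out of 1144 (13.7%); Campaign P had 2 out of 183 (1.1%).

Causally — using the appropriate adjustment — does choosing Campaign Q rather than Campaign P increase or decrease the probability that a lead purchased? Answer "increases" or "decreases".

Within every engagement tier level Campaign Q has the higher rate, yet pooled Campaign P does — Simpson's reversal.
Engagement tier differs across campaigns for reasons unrelated to any effect of the campaign itself, and it separately predicts the outcome — a classic confounder. We must compare within engagement tier levels.
Within each level — warm: 51.9% vs 36.8%; cold: 13.7% vs 1.1% — Campaign Q is higher every time.

increases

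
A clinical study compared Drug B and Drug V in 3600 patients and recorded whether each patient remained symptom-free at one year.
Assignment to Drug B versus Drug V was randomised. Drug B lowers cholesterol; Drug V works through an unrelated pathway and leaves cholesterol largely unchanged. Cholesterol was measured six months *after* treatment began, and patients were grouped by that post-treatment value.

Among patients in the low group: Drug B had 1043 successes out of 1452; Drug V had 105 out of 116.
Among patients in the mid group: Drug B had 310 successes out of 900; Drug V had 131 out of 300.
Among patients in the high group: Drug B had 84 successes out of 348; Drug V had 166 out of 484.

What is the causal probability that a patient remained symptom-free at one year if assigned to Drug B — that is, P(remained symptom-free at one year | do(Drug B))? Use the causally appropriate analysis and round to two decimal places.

Because the drug influences cholesterol, cholesterol is a post-treatment mediator, not a confounder. Stratifying on it would bias the estimate; the causal effect is the crude pooled difference.
So P(outcome | do(Drug B)) is just the pooled rate for Drug B: 1437/2700 = 0.532.

0.53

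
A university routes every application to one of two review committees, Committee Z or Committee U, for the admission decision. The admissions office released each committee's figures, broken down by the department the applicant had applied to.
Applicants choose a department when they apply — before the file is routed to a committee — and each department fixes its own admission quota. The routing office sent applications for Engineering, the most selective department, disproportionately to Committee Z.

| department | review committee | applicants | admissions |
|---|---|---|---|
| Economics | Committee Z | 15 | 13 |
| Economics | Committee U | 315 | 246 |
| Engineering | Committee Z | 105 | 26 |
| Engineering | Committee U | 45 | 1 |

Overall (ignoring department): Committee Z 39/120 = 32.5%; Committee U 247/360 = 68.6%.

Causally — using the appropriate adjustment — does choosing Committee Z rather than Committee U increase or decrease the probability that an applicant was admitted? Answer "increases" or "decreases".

increases

Since department is a pre-existing factor (not a product of the review committee) and it affects the outcome on its own, it is a confounder. The stratified rates, not the pooled rate, identify the causal effect.
Within each level — Economics: 86.7% vs 78.1%; Engineering: 24.8% vs 2.2% — Committee Z is higher every time.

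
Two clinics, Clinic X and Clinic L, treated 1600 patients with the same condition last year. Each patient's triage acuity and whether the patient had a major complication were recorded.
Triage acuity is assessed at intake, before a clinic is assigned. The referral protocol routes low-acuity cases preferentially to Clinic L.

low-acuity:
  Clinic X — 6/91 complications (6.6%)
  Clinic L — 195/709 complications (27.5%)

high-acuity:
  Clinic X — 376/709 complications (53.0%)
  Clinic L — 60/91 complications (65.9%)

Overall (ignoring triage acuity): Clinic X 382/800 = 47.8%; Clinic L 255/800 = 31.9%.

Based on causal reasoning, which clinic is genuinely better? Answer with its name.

Triage acuity satisfies the back-door criterion: it is not a descendant of the clinic, and it blocks the spurious path from clinic to outcome. Adjusting for it (i.e., using the within-triage acuity rates) gives the causal effect.
Within each level — low-acuity: 6.6% vs 27.5%; high-acuity: 53.0% vs 65.9% — Clinic X is lower every time.

Clinic X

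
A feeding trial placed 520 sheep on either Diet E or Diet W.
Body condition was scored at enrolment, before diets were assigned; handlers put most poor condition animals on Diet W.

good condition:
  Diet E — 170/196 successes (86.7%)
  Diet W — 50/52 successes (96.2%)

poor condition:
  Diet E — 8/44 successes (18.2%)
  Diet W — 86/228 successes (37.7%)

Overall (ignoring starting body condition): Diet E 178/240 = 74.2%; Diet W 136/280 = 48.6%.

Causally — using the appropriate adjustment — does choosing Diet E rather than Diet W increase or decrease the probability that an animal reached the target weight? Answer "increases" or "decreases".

Nothing the diet does changes starting body condition; the imbalance is an allocation artefact. With starting body condition also predicting the outcome, the pooled figure is confounded, and the within-stratum comparison is the causal one.
Within each level — good condition: 86.7% vs 96.2%; poor condition: 18.2% vs 37.7% — Diet W is higher every time.

decreases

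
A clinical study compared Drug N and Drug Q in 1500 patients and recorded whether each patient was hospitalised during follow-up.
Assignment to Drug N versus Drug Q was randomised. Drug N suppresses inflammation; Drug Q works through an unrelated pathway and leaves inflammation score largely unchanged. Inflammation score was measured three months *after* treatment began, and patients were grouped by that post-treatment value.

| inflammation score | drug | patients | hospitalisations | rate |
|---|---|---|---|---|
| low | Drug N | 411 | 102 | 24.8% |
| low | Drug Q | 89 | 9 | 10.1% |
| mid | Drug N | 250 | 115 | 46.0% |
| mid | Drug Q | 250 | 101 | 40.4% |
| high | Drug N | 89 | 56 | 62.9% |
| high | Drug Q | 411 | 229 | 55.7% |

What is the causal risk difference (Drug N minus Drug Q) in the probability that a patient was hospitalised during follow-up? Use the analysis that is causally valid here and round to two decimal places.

-0.09

Within every inflammation score level Drug Q has the lower rate, yet pooled Drug N does — Simpson's reversal.
Because the drug influences inflammation score, inflammation score is a post-treatment mediator, not a confounder. Stratifying on it would bias the estimate; the causal effect is the crude pooled difference.
The causal difference is the pooled difference: 0.364 − 0.452 = -0.088.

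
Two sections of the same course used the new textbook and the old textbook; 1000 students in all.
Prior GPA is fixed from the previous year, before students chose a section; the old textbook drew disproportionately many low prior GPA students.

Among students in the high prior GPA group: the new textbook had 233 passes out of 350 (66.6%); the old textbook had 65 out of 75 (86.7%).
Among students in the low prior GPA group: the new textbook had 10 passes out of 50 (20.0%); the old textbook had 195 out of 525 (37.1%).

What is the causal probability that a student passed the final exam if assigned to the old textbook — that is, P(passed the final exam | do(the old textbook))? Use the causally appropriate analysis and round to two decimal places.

0.58

Within every prior GPA band level the old textbook has the higher rate, yet pooled the new textbook does — Simpson's reversal.
Prior GPA band satisfies the back-door criterion: it is not a descendant of the teaching method, and it blocks the spurious path from teaching method to outcome. Adjusting for it (i.e., using the within-prior GPA band rates) gives the causal effect.
Standardising the old textbook to the population prior GPA band mix: 0.425·65/75 + 0.575·195/525 = 0.582.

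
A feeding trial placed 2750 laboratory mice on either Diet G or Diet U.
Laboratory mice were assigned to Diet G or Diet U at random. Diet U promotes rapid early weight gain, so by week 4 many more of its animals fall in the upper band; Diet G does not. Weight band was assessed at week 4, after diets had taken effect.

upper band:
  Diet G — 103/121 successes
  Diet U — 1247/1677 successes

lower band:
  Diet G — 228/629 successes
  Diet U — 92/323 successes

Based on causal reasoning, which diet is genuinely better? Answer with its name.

Diet U

Week-4 weight band is downstream of the diet. One should not condition on a consequence of treatment, so the overall rates are the right comparison.
Pooled: Diet G 44.1% vs Diet U 67.0%; Diet U is higher overall.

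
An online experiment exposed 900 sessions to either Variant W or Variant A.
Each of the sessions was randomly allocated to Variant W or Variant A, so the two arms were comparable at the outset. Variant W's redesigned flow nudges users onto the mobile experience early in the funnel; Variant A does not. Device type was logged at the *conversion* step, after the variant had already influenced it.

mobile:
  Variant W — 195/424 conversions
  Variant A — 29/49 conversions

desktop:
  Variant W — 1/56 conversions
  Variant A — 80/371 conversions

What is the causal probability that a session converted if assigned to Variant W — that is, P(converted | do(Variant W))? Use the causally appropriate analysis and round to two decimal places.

0.41

The stratified and pooled comparisons disagree (Variant A wins within each device type; Variant W wins overall), so the answer turns on the causal role of device type.
Device type lies on the pathway variant → device type → outcome, so adjusting for it blocks the indirect effect. For the total causal effect of variant, use the unadjusted pooled rates.
So P(outcome | do(Variant W)) is just the pooled rate for Variant W: 196/480 = 0.408.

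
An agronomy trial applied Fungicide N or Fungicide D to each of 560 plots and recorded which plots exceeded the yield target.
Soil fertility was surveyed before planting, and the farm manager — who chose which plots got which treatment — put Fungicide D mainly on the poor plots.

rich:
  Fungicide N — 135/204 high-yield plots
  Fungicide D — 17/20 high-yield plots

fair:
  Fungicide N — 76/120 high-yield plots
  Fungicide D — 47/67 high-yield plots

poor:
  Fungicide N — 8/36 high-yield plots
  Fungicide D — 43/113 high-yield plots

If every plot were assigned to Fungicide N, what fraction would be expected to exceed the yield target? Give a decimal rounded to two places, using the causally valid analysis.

0.54

Nothing the fungicide does changes soil fertility; the imbalance is an allocation artefact. With soil fertility also predicting the outcome, the pooled figure is confounded, and the within-stratum comparison is the causal one.
Standardising Fungicide N to the population soil fertility mix: 0.400·135/204 + 0.334·76/120 + 0.266·8/36 = 0.535.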